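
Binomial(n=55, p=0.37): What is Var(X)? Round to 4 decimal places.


Var = n*p*(1-p) = 55 * 0.37 * 0.63 = 12.8205

12.8205


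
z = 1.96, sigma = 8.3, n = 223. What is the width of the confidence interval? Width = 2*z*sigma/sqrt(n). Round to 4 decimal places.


width = 2*z*sigma/sqrt(n)
2*z*sigma = 2 * 1.96 * 8.3 = 32.536
sqrt(223) ≈ 14.933185
width = 32.536 / 14.933185 ≈ 2.178772

2.1788


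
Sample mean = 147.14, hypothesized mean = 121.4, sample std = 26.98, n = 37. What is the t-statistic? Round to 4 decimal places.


t = (xbar - mu0) / (s/sqrt(n))
xbar - mu0 = 147.14 - 121.4 = 25.74
sqrt(37) ≈ 6.08276253
s/sqrt(n) = 26.98 / 6.08276253 ≈ 4.43548468
t = 25.74 / 4.43548468 ≈ 5.803199

5.8032


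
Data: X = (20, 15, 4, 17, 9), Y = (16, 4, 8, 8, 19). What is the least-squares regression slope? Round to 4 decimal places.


b = sum((xi-xbar)(yi-ybar)) / sum((xi-xbar)^2)
n = 5, xbar = 65/5 = 13, ybar = 55/5 = 11
Sxy = sum((xi-xbar)(yi-ybar)) = 4
Sxx = sum((xi-xbar)^2) = 166
b = Sxy / Sxx = 2/83 ≈ 0.024096

0.0241


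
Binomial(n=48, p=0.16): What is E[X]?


E[X] = n*p = 48 * 0.16 = 7.68

7.68


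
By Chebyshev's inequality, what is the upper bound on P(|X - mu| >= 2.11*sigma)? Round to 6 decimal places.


P <= 1/k^2
k^2 = 2.11^2 = 4.4521
1/k^2 = 1 / 4.4521 ≈ 0.22461310

0.224613


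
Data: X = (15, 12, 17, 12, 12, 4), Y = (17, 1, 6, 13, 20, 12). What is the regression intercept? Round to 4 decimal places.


a = ybar - b*xbar, where b = sum((xi-xbar)(yi-ybar)) / sum((xi-xbar)^2)
n = 6, xbar = 72/6 = 12, ybar = 69/6 = 11.5
Sxy = sum((xi-xbar)(yi-ybar)) = -15
Sxx = sum((xi-xbar)^2) = 98
b = Sxy / Sxx = -15/98 ≈ -0.153061
a = 11.5 - (-0.153061) * 12 = 1307/98 ≈ 13.336735

13.3367


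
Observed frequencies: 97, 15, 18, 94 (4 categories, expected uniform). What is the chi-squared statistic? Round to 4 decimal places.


chi2 = sum((O-E)^2/E), E = total/4
total = 224, E = 224/4 = 56
(97 - 56)^2 / 56 = 1681 / 56 = 1681/56 ≈ 30.017857
(15 - 56)^2 / 56 = 1681 / 56 = 1681/56 ≈ 30.017857
(18 - 56)^2 / 56 = 1444 / 56 = 361/14 ≈ 25.785714
(94 - 56)^2 / 56 = 1444 / 56 = 361/14 ≈ 25.785714
chi2 = 3125/28 ≈ 111.607143

111.6071


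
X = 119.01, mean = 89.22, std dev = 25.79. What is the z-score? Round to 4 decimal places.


z = (X - mu) / sigma
X - mu = 119.01 - 89.22 = 29.79
z = 29.79 / 25.79 = 2979/2579 ≈ 1.155099

1.1551


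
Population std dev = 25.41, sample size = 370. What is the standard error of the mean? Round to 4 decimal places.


SE = sigma / sqrt(n)
sqrt(370) ≈ 19.235384
SE = 25.41 / 19.235384 ≈ 1.321003

1.3210


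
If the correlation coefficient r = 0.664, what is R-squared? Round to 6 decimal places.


R^2 = r^2 = (0.664)^2 = 0.440896

0.440896


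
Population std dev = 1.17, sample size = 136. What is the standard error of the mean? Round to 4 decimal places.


SE = sigma / sqrt(n)
sqrt(136) ≈ 11.661904
SE = 1.17 / 11.661904 ≈ 0.100327

0.1003


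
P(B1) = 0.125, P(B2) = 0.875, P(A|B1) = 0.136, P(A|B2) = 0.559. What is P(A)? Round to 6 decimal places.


P(A) = P(A|B1)*P(B1) + P(A|B2)*P(B2)
P(A|B1)*P(B1) = 0.136 * 0.125 = 0.017
P(A|B2)*P(B2) = 0.559 * 0.875 = 0.489125
P(A) = 0.017 + 0.489125 = 0.506125

0.506125


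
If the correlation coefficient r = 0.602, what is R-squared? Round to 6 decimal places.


R^2 = r^2 = (0.602)^2 = 0.362404

0.362404


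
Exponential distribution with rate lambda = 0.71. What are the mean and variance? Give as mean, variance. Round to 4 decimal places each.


mean = 1/lam, var = 1/lam^2
mean = 1 / 0.71 = 100/71 ≈ 1.408451
lam^2 = 0.71^2 = 0.5041
var = 1 / 0.5041 = 10000/5041 ≈ 1.983733

1.4085, 1.9837


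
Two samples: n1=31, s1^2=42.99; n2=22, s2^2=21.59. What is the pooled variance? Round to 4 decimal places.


sp^2 = ((n1-1)*s1^2 + (n2-1)*s2^2)/(n1+n2-2)
(n1-1)*s1^2 = 30 * 42.99 = 1289.7
(n2-1)*s2^2 = 21 * 21.59 = 453.39
numerator = 1289.7 + 453.39 = 1743.09
n1+n2-2 = 51
sp^2 = 1743.09 / 51 = 58103/1700 ≈ 34.178235

34.1782


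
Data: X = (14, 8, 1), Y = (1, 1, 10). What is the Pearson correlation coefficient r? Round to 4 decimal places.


r = sum((xi-xbar)(yi-ybar)) / sqrt(sum((xi-xbar)^2) * sum((yi-ybar)^2))
n = 3, xbar = 23/3 ≈ 7.666667, ybar = 12/3 = 4
Sxy = sum((xi-xbar)(yi-ybar)) = -60
Sxx = sum((xi-xbar)^2) = 254/3 ≈ 84.666667
Syy = sum((yi-ybar)^2) = 54
sqrt(Sxx*Syy) ≈ 67.616566
r = Sxy / sqrt(Sxx*Syy) = -60 / 67.616566 ≈ -0.887357

-0.8874


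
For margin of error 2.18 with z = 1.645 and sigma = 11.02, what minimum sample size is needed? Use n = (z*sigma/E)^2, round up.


z*sigma/E = 1.645 * 11.02 / 2.18 ≈ 8.315550
(z*sigma/E)^2 ≈ 69.148379
round up: n = 70

70


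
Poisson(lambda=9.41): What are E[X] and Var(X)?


E[X] = Var(X) = lambda = 9.41

9.41, 9.41


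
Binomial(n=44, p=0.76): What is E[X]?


E[X] = n*p = 44 * 0.76 = 33.44

33.44


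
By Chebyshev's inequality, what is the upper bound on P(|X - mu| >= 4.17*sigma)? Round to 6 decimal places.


P <= 1/k^2
k^2 = 4.17^2 = 17.3889
1/k^2 = 1 / 17.3889 ≈ 0.05750795

0.057508


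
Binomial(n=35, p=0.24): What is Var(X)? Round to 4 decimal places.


Var = n*p*(1-p) = 35 * 0.24 * 0.76 = 6.384

6.3840


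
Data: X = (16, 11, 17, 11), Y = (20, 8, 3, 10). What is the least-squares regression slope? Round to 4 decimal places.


b = sum((xi-xbar)(yi-ybar)) / sum((xi-xbar)^2)
n = 4, xbar = 55/4 = 13.75, ybar = 41/4 = 10.25
Sxy = sum((xi-xbar)(yi-ybar)) = 5.25
Sxx = sum((xi-xbar)^2) = 30.75
b = Sxy / Sxx = 7/41 ≈ 0.170732

0.1707


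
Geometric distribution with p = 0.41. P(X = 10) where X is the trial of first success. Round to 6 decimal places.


P = (1-p)^(k-1) * p
(1-p)^(k-1) = 0.59^9 ≈ 0.008662996
P = 0.008662996 * 0.41 ≈ 0.003551828

0.003552


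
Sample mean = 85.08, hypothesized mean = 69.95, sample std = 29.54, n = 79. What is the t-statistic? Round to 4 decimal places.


t = (xbar - mu0) / (s/sqrt(n))
xbar - mu0 = 85.08 - 69.95 = 15.13
sqrt(79) ≈ 8.88819442
s/sqrt(n) = 29.54 / 8.88819442 ≈ 3.32350966
t = 15.13 / 3.32350966 ≈ 4.552416

4.5524


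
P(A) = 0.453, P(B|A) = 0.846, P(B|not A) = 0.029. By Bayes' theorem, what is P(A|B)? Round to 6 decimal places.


P(A|B) = P(B|A)*P(A) / P(B), P(B) = P(B|A)*P(A) + P(B|not A)*P(not A)
P(B|A)*P(A) = 0.846 * 0.453 = 0.383238
P(B|not A)*P(not A) = 0.029 * 0.547 = 0.015863
P(B) = 0.383238 + 0.015863 = 0.399101
P(A|B) = 0.383238 / 0.399101 ≈ 0.96025317

0.960253


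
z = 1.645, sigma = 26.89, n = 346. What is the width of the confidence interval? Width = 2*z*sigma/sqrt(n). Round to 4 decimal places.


width = 2*z*sigma/sqrt(n)
2*z*sigma = 2 * 1.645 * 26.89 = 88.4681
sqrt(346) ≈ 18.601075
width = 88.4681 / 18.601075 ≈ 4.756075

4.7561


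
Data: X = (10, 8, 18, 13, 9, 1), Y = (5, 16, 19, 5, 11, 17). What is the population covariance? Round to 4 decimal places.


Cov = (1/n)*sum((xi-xbar)(yi-ybar))
n = 6, xbar = 59/6 ≈ 9.833333, ybar = 73/6 ≈ 12.166667
sum((xi-xbar)(yi-ybar)) = -101/6 ≈ -16.833333
Cov = -16.833333 / 6 = -101/36 ≈ -2.805556

-2.8056


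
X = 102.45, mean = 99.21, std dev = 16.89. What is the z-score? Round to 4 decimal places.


z = (X - mu) / sigma
X - mu = 102.45 - 99.21 = 3.24
z = 3.24 / 16.89 = 108/563 ≈ 0.191829

0.1918


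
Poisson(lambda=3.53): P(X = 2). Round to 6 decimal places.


P = e^(-lam) * lam^k / k!
e^(-3.53) ≈ 0.02930492
lam^k = 3.53^2 = 12.4609
k! = 2! = 2
P = 0.02930492 * 12.4609 / 2 ≈ 0.182583

0.182583


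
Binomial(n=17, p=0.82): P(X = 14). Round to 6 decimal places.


P = C(n,k) * p^k * (1-p)^(n-k)
C(17,14) = 680
p^k = 0.82^14 ≈ 0.06214325
(1-p)^(n-k) = 0.18^3 = 0.005832
P = 680 * 0.06214325 * 0.005832 ≈ 0.246445

0.246445


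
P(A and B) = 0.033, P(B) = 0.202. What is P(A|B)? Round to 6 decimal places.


P(A|B) = P(A and B) / P(B) = 0.033 / 0.202 = 33/202 ≈ 0.16336634

0.163366


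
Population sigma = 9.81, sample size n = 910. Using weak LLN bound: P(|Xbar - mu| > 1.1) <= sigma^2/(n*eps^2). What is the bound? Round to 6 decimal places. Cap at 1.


bound = min(1, sigma^2/(n*eps^2))
sigma^2 = 9.81^2 = 96.2361
n*eps^2 = 910 * 1.1^2 = 910 * 1.21 = 1101.1
sigma^2/(n*eps^2) = 96.2361 / 1101.1 ≈ 0.08739996

0.087400


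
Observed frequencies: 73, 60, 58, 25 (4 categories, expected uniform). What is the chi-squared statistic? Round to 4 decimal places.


chi2 = sum((O-E)^2/E), E = total/4
total = 216, E = 216/4 = 54
(73 - 54)^2 / 54 = 361 / 54 = 361/54 ≈ 6.685185
(60 - 54)^2 / 54 = 36 / 54 = 2/3 ≈ 0.666667
(58 - 54)^2 / 54 = 16 / 54 = 8/27 ≈ 0.296296
(25 - 54)^2 / 54 = 841 / 54 = 841/54 ≈ 15.574074
chi2 = 209/9 ≈ 23.222222

23.2222


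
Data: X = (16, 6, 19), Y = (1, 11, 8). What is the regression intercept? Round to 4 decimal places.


a = ybar - b*xbar, where b = sum((xi-xbar)(yi-ybar)) / sum((xi-xbar)^2)
n = 3, xbar = 41/3 ≈ 13.666667, ybar = 20/3 ≈ 6.666667
Sxy = sum((xi-xbar)(yi-ybar)) = -118/3 ≈ -39.333333
Sxx = sum((xi-xbar)^2) = 278/3 ≈ 92.666667
b = Sxy / Sxx = -59/139 ≈ -0.424460
a = 6.666667 - (-0.424460) * 13.666667 = 1733/139 ≈ 12.467626

12.4676


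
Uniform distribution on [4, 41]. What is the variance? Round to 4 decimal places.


Var = (b-a)^2 / 12
(b-a)^2 = (41 - 4)^2 = 1369
Var = 1369/12 ≈ 114.083333

114.0833


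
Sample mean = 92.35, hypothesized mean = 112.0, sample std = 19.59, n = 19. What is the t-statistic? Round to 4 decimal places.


t = (xbar - mu0) / (s/sqrt(n))
xbar - mu0 = 92.35 - 112.0 = -19.65
sqrt(19) ≈ 4.35889894
s/sqrt(n) = 19.59 / 4.35889894 ≈ 4.49425423
t = -19.65 / 4.49425423 ≈ -4.372249

-4.3722


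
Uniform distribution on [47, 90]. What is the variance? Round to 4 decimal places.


Var = (b-a)^2 / 12
(b-a)^2 = (90 - 47)^2 = 1849
Var = 1849/12 ≈ 154.083333

154.0833


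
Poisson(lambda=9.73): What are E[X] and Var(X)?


E[X] = Var(X) = lambda = 9.73

9.73, 9.73


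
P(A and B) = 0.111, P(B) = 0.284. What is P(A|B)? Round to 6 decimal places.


P(A|B) = P(A and B) / P(B) = 0.111 / 0.284 = 111/284 ≈ 0.39084507

0.390845


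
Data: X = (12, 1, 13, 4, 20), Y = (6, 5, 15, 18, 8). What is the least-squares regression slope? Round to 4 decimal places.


b = sum((xi-xbar)(yi-ybar)) / sum((xi-xbar)^2)
n = 5, xbar = 50/5 = 10, ybar = 52/5 = 10.4
Sxy = sum((xi-xbar)(yi-ybar)) = -16
Sxx = sum((xi-xbar)^2) = 230
b = Sxy / Sxx = -8/115 ≈ -0.069565

-0.0696


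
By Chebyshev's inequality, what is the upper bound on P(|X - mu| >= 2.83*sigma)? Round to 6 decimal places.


P <= 1/k^2
k^2 = 2.83^2 = 8.0089
1/k^2 = 1 / 8.0089 ≈ 0.12486109

0.124861


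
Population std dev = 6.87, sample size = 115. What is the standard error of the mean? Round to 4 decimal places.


SE = sigma / sqrt(n)
sqrt(115) ≈ 10.723805
SE = 6.87 / 10.723805 ≈ 0.640631

0.6406


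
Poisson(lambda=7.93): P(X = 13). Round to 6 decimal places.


P = e^(-lam) * lam^k / k!
e^(-7.93) ≈ 0.0003597864
lam^k = 7.93^13 ≈ 490401099399.285484
k! = 13! = 6227020800
P = 0.0003597864 * 490401099399.285484 / 6227020800 ≈ 0.028335

0.028335


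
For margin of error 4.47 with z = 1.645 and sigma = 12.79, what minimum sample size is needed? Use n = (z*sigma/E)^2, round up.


z*sigma/E = 1.645 * 12.79 / 4.47 ≈ 4.706834
(z*sigma/E)^2 ≈ 22.154291
round up: n = 23

23


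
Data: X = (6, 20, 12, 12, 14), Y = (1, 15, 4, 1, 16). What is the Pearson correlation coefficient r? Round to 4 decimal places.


r = sum((xi-xbar)(yi-ybar)) / sqrt(sum((xi-xbar)^2) * sum((yi-ybar)^2))
n = 5, xbar = 64/5 = 12.8, ybar = 37/5 = 7.4
Sxy = sum((xi-xbar)(yi-ybar)) = 116.4
Sxx = sum((xi-xbar)^2) = 100.8
Syy = sum((yi-ybar)^2) = 225.2
sqrt(Sxx*Syy) ≈ 150.665723
r = Sxy / sqrt(Sxx*Syy) = 116.4 / 150.665723 ≈ 0.772571

0.7726


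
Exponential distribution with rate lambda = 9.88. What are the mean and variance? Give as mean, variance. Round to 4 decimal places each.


mean = 1/lam, var = 1/lam^2
mean = 1 / 9.88 = 25/247 ≈ 0.101215
lam^2 = 9.88^2 = 97.6144
var = 1 / 97.6144 ≈ 0.010244

0.1012, 0.0102


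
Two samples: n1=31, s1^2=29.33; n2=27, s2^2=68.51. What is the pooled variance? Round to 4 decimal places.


sp^2 = ((n1-1)*s1^2 + (n2-1)*s2^2)/(n1+n2-2)
(n1-1)*s1^2 = 30 * 29.33 = 879.9
(n2-1)*s2^2 = 26 * 68.51 = 1781.26
numerator = 879.9 + 1781.26 = 2661.16
n1+n2-2 = 56
sp^2 = 2661.16 / 56 = 66529/1400 ≈ 47.520714

47.5207


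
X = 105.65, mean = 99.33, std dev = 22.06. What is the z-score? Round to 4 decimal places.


z = (X - mu) / sigma
X - mu = 105.65 - 99.33 = 6.32
z = 6.32 / 22.06 = 316/1103 ≈ 0.286491

0.2865


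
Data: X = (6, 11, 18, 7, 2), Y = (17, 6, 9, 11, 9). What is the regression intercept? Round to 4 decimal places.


a = ybar - b*xbar, where b = sum((xi-xbar)(yi-ybar)) / sum((xi-xbar)^2)
n = 5, xbar = 44/5 = 8.8, ybar = 52/5 = 10.4
Sxy = sum((xi-xbar)(yi-ybar)) = -32.6
Sxx = sum((xi-xbar)^2) = 146.8
b = Sxy / Sxx = -163/734 ≈ -0.222071
a = 10.4 - (-0.222071) * 8.8 = 4534/367 ≈ 12.354223

12.3542


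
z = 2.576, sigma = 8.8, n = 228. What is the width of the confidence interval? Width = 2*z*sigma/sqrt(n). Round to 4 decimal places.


width = 2*z*sigma/sqrt(n)
2*z*sigma = 2 * 2.576 * 8.8 = 45.3376
sqrt(228) ≈ 15.099669
width = 45.3376 / 15.099669 ≈ 3.002556

3.0026


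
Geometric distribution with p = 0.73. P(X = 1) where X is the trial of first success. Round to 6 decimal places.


P = (1-p)^(k-1) * p
(1-p)^(k-1) = 0.27^0 = 1
P = 1 * 0.73 = 0.73

0.730000


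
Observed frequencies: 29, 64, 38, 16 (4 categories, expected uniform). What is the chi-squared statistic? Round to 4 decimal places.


chi2 = sum((O-E)^2/E), E = total/4
total = 147, E = 147/4 = 36.75
(29 - 36.75)^2 / 36.75 = 60.0625 / 36.75 = 961/588 ≈ 1.634354
(64 - 36.75)^2 / 36.75 = 742.5625 / 36.75 = 11881/588 ≈ 20.205782
(38 - 36.75)^2 / 36.75 = 1.5625 / 36.75 = 25/588 ≈ 0.042517
(16 - 36.75)^2 / 36.75 = 430.5625 / 36.75 = 6889/588 ≈ 11.715986
chi2 = 4939/147 ≈ 33.598639

33.5986


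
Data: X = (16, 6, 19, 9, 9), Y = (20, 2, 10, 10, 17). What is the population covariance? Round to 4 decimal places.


Cov = (1/n)*sum((xi-xbar)(yi-ybar))
n = 5, xbar = 59/5 = 11.8, ybar = 59/5 = 11.8
sum((xi-xbar)(yi-ybar)) = 68.8
Cov = 68.8 / 5 = 13.76

13.7600


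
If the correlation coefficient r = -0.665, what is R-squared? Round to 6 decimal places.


R^2 = r^2 = (-0.665)^2 = 0.442225

0.442225


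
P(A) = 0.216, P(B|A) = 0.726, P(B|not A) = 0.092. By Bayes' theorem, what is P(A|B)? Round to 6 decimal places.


P(A|B) = P(B|A)*P(A) / P(B), P(B) = P(B|A)*P(A) + P(B|not A)*P(not A)
P(B|A)*P(A) = 0.726 * 0.216 = 0.156816
P(B|not A)*P(not A) = 0.092 * 0.784 = 0.072128
P(B) = 0.156816 + 0.072128 = 0.228944
P(A|B) = 0.156816 / 0.228944 ≈ 0.68495353

0.684954


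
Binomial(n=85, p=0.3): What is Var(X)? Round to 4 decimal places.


Var = n*p*(1-p) = 85 * 0.3 * 0.7 = 17.85

17.8500


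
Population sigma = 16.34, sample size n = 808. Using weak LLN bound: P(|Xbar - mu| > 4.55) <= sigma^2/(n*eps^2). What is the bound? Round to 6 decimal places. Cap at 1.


bound = min(1, sigma^2/(n*eps^2))
sigma^2 = 16.34^2 = 266.9956
n*eps^2 = 808 * 4.55^2 = 808 * 20.7025 = 16727.62
sigma^2/(n*eps^2) = 266.9956 / 16727.62 ≈ 0.01596136

0.015961


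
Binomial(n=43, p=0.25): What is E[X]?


E[X] = n*p = 43 * 0.25 = 10.75

10.75


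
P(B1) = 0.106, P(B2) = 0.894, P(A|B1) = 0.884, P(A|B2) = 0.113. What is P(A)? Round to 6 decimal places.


P(A) = P(A|B1)*P(B1) + P(A|B2)*P(B2)
P(A|B1)*P(B1) = 0.884 * 0.106 = 0.093704
P(A|B2)*P(B2) = 0.113 * 0.894 = 0.101022
P(A) = 0.093704 + 0.101022 = 0.194726

0.194726


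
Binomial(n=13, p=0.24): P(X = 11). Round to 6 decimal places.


P = C(n,k) * p^k * (1-p)^(n-k)
C(13,11) = 78
p^k = 0.24^11 ≈ 0.0000001521681
(1-p)^(n-k) = 0.76^2 = 0.5776
P = 78 * 0.0000001521681 * 0.5776 ≈ 0.000007

0.000007


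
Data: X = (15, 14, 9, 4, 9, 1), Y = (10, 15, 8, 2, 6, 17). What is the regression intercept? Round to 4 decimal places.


a = ybar - b*xbar, where b = sum((xi-xbar)(yi-ybar)) / sum((xi-xbar)^2)
n = 6, xbar = 52/6 = 26/3 ≈ 8.666667, ybar = 58/6 = 29/3 ≈ 9.666667
Sxy = sum((xi-xbar)(yi-ybar)) = 25/3 ≈ 8.333333
Sxx = sum((xi-xbar)^2) = 448/3 ≈ 149.333333
b = Sxy / Sxx = 25/448 ≈ 0.055804
a = 9.666667 - 0.055804 * 8.666667 = 2057/224 ≈ 9.183036

9.1830


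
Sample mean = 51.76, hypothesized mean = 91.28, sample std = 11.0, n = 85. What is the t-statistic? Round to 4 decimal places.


t = (xbar - mu0) / (s/sqrt(n))
xbar - mu0 = 51.76 - 91.28 = -39.52
sqrt(85) ≈ 9.21954446
s/sqrt(n) = 11.0 / 9.21954446 ≈ 1.19311752
t = -39.52 / 1.19311752 ≈ -33.123309

-33.1233


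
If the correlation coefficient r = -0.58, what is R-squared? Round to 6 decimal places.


R^2 = r^2 = (-0.58)^2 = 0.3364

0.336400


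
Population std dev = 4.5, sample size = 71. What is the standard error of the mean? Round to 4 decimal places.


SE = sigma / sqrt(n)
sqrt(71) ≈ 8.426150
SE = 4.5 / 8.426150 ≈ 0.534052

0.5341


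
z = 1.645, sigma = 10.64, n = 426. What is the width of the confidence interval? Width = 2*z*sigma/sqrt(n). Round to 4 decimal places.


width = 2*z*sigma/sqrt(n)
2*z*sigma = 2 * 1.645 * 10.64 = 35.0056
sqrt(426) ≈ 20.639767
width = 35.0056 / 20.639767 ≈ 1.696027

1.6960


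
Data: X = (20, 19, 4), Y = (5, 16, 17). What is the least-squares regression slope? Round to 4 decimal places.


b = sum((xi-xbar)(yi-ybar)) / sum((xi-xbar)^2)
n = 3, xbar = 43/3 ≈ 14.333333, ybar = 38/3 ≈ 12.666667
Sxy = sum((xi-xbar)(yi-ybar)) = -218/3 ≈ -72.666667
Sxx = sum((xi-xbar)^2) = 482/3 ≈ 160.666667
b = Sxy / Sxx = -109/241 ≈ -0.452282

-0.4523


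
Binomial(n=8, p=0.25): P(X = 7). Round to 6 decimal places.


P = C(n,k) * p^k * (1-p)^(n-k)
C(8,7) = 8
p^k = 0.25^7 ≈ 0.00006103516
(1-p)^(n-k) = 0.75^1 = 0.75
P = 8 * 0.00006103516 * 0.75 = 3/8192 ≈ 0.000366

0.000366


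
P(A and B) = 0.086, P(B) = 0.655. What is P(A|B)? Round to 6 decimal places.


P(A|B) = P(A and B) / P(B) = 0.086 / 0.655 = 86/655 ≈ 0.13129771

0.131298


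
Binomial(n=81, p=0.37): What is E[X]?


E[X] = n*p = 81 * 0.37 = 29.97

29.97


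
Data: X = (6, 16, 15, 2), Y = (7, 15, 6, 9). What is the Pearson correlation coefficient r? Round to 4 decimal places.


r = sum((xi-xbar)(yi-ybar)) / sqrt(sum((xi-xbar)^2) * sum((yi-ybar)^2))
n = 4, xbar = 39/4 = 9.75, ybar = 37/4 = 9.25
Sxy = sum((xi-xbar)(yi-ybar)) = 29.25
Sxx = sum((xi-xbar)^2) = 140.75
Syy = sum((yi-ybar)^2) = 48.75
sqrt(Sxx*Syy) ≈ 82.834549
r = Sxy / sqrt(Sxx*Syy) = 29.25 / 82.834549 ≈ 0.353114

0.3531


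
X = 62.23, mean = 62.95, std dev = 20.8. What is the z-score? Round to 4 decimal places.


z = (X - mu) / sigma
X - mu = 62.23 - 62.95 = -0.72
z = -0.72 / 20.8 = -9/260 ≈ -0.034615

-0.0346


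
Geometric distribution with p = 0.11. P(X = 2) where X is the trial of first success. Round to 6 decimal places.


P = (1-p)^(k-1) * p
(1-p)^(k-1) = 0.89^1 = 0.89
P = 0.89 * 0.11 = 0.0979

0.097900


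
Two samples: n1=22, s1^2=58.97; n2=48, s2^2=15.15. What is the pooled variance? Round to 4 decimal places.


sp^2 = ((n1-1)*s1^2 + (n2-1)*s2^2)/(n1+n2-2)
(n1-1)*s1^2 = 21 * 58.97 = 1238.37
(n2-1)*s2^2 = 47 * 15.15 = 712.05
numerator = 1238.37 + 712.05 = 1950.42
n1+n2-2 = 68
sp^2 = 1950.42 / 68 = 97521/3400 ≈ 28.682647

28.6826


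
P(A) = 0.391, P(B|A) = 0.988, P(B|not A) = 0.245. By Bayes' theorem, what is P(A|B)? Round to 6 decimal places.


P(A|B) = P(B|A)*P(A) / P(B), P(B) = P(B|A)*P(A) + P(B|not A)*P(not A)
P(B|A)*P(A) = 0.988 * 0.391 = 0.386308
P(B|not A)*P(not A) = 0.245 * 0.609 = 0.149205
P(B) = 0.386308 + 0.149205 = 0.535513
P(A|B) = 0.386308 / 0.535513 ≈ 0.72137931

0.721379


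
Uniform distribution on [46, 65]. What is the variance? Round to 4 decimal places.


Var = (b-a)^2 / 12
(b-a)^2 = (65 - 46)^2 = 361
Var = 361/12 ≈ 30.083333

30.0833


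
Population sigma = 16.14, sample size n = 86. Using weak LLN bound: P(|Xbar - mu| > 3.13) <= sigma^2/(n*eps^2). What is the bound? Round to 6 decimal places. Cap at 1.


bound = min(1, sigma^2/(n*eps^2))
sigma^2 = 16.14^2 = 260.4996
n*eps^2 = 86 * 3.13^2 = 86 * 9.7969 = 842.5334
sigma^2/(n*eps^2) = 260.4996 / 842.5334 ≈ 0.30918608

0.309186


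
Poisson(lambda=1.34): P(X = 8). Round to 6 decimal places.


P = e^(-lam) * lam^k / k!
e^(-1.34) ≈ 0.2618457
lam^k = 1.34^8 ≈ 10.395333
k! = 8! = 40320
P = 0.2618457 * 10.395333 / 40320 ≈ 0.000068

0.000068


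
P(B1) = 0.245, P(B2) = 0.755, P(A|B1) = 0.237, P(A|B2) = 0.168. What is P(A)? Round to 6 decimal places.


P(A) = P(A|B1)*P(B1) + P(A|B2)*P(B2)
P(A|B1)*P(B1) = 0.237 * 0.245 = 0.058065
P(A|B2)*P(B2) = 0.168 * 0.755 = 0.12684
P(A) = 0.058065 + 0.12684 = 0.184905

0.184905


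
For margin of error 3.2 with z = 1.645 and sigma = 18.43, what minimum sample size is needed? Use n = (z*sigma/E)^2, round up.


z*sigma/E = 1.645 * 18.43 / 3.2 ≈ 9.474172
(z*sigma/E)^2 ≈ 89.759933
round up: n = 90

90


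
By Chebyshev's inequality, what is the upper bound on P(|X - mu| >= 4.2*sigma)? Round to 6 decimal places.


P <= 1/k^2
k^2 = 4.2^2 = 17.64
1/k^2 = 1 / 17.64 = 25/441 ≈ 0.05668934

0.056689


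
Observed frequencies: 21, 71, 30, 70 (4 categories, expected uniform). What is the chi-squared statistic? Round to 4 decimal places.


chi2 = sum((O-E)^2/E), E = total/4
total = 192, E = 192/4 = 48
(21 - 48)^2 / 48 = 729 / 48 = 15.1875
(71 - 48)^2 / 48 = 529 / 48 = 529/48 ≈ 11.020833
(30 - 48)^2 / 48 = 324 / 48 = 6.75
(70 - 48)^2 / 48 = 484 / 48 = 121/12 ≈ 10.083333
chi2 = 1033/24 ≈ 43.041667

43.0417


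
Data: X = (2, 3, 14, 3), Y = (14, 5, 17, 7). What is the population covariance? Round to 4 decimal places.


Cov = (1/n)*sum((xi-xbar)(yi-ybar))
n = 4, xbar = 22/4 = 5.5, ybar = 43/4 = 10.75
sum((xi-xbar)(yi-ybar)) = 65.5
Cov = 65.5 / 4 = 16.375

16.3750


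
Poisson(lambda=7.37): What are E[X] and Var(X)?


E[X] = Var(X) = lambda = 7.37

7.37, 7.37


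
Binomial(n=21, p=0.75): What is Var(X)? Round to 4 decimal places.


Var = n*p*(1-p) = 21 * 0.75 * 0.25 = 3.9375

3.9375


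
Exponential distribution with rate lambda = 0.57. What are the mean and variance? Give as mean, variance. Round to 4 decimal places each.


mean = 1/lam, var = 1/lam^2
mean = 1 / 0.57 = 100/57 ≈ 1.754386
lam^2 = 0.57^2 = 0.3249
var = 1 / 0.3249 = 10000/3249 ≈ 3.077870

1.7544, 3.0779


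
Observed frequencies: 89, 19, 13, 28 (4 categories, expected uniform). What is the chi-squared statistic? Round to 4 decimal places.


chi2 = sum((O-E)^2/E), E = total/4
total = 149, E = 149/4 = 37.25
(89 - 37.25)^2 / 37.25 = 2678.0625 / 37.25 = 42849/596 ≈ 71.894295
(19 - 37.25)^2 / 37.25 = 333.0625 / 37.25 = 5329/596 ≈ 8.941275
(13 - 37.25)^2 / 37.25 = 588.0625 / 37.25 = 9409/596 ≈ 15.786913
(28 - 37.25)^2 / 37.25 = 85.5625 / 37.25 = 1369/596 ≈ 2.296980
chi2 = 14739/149 ≈ 98.919463

98.9195


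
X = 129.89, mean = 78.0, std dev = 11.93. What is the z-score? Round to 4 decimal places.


z = (X - mu) / sigma
X - mu = 129.89 - 78.0 = 51.89
z = 51.89 / 11.93 = 5189/1193 ≈ 4.349539

4.3495


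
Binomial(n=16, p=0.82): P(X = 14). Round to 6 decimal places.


P = C(n,k) * p^k * (1-p)^(n-k)
C(16,14) = 120
p^k = 0.82^14 ≈ 0.06214325
(1-p)^(n-k) = 0.18^2 = 0.0324
P = 120 * 0.06214325 * 0.0324 ≈ 0.241613

0.241613


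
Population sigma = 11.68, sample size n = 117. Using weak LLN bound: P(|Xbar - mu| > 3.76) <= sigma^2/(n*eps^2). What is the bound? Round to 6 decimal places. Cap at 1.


bound = min(1, sigma^2/(n*eps^2))
sigma^2 = 11.68^2 = 136.4224
n*eps^2 = 117 * 3.76^2 = 117 * 14.1376 = 1654.0992
sigma^2/(n*eps^2) = 136.4224 / 1654.0992 ≈ 0.08247534

0.082475


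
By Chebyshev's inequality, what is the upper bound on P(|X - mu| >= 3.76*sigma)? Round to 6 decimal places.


P <= 1/k^2
k^2 = 3.76^2 = 14.1376
1/k^2 = 1 / 14.1376 = 625/8836 ≈ 0.07073336

0.070733


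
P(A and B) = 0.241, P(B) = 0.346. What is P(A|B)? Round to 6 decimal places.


P(A|B) = P(A and B) / P(B) = 0.241 / 0.346 = 241/346 ≈ 0.69653179

0.696532


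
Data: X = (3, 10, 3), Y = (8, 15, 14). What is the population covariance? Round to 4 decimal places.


Cov = (1/n)*sum((xi-xbar)(yi-ybar))
n = 3, xbar = 16/3 ≈ 5.333333, ybar = 37/3 ≈ 12.333333
sum((xi-xbar)(yi-ybar)) = 56/3 ≈ 18.666667
Cov = 18.666667 / 3 = 56/9 ≈ 6.222222

6.2222


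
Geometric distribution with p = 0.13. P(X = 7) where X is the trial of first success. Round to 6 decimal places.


P = (1-p)^(k-1) * p
(1-p)^(k-1) = 0.87^6 ≈ 0.4336262
P = 0.4336262 * 0.13 ≈ 0.05637141

0.056371


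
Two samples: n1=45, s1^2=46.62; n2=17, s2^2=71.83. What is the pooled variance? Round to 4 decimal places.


sp^2 = ((n1-1)*s1^2 + (n2-1)*s2^2)/(n1+n2-2)
(n1-1)*s1^2 = 44 * 46.62 = 2051.28
(n2-1)*s2^2 = 16 * 71.83 = 1149.28
numerator = 2051.28 + 1149.28 = 3200.56
n1+n2-2 = 60
sp^2 = 3200.56 / 60 = 40007/750 ≈ 53.342667

53.3427


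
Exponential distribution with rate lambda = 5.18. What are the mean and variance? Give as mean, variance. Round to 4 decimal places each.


mean = 1/lam, var = 1/lam^2
mean = 1 / 5.18 = 50/259 ≈ 0.193050
lam^2 = 5.18^2 = 26.8324
var = 1 / 26.8324 ≈ 0.037268

0.1931, 0.0373


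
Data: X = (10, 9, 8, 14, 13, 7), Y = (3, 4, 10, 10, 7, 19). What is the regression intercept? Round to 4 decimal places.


a = ybar - b*xbar, where b = sum((xi-xbar)(yi-ybar)) / sum((xi-xbar)^2)
n = 6, xbar = 61/6 ≈ 10.166667, ybar = 53/6 ≈ 8.833333
Sxy = sum((xi-xbar)(yi-ybar)) = -173/6 ≈ -28.833333
Sxx = sum((xi-xbar)^2) = 233/6 ≈ 38.833333
b = Sxy / Sxx = -173/233 ≈ -0.742489
a = 8.833333 - (-0.742489) * 10.166667 = 3817/233 ≈ 16.381974

16.3820


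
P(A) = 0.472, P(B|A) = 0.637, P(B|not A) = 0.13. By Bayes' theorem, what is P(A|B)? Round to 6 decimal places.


P(A|B) = P(B|A)*P(A) / P(B), P(B) = P(B|A)*P(A) + P(B|not A)*P(not A)
P(B|A)*P(A) = 0.637 * 0.472 = 0.300664
P(B|not A)*P(not A) = 0.13 * 0.528 = 0.06864
P(B) = 0.300664 + 0.06864 = 0.369304
P(A|B) = 0.300664 / 0.369304 = 2891/3551 ≈ 0.81413686

0.814137


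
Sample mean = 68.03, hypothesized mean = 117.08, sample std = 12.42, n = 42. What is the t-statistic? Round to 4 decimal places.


t = (xbar - mu0) / (s/sqrt(n))
xbar - mu0 = 68.03 - 117.08 = -49.05
sqrt(42) ≈ 6.48074070
s/sqrt(n) = 12.42 / 6.48074070 ≈ 1.91644761
t = -49.05 / 1.91644761 ≈ -25.594230

-25.5942


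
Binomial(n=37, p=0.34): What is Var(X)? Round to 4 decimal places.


Var = n*p*(1-p) = 37 * 0.34 * 0.66 = 8.3028

8.3028


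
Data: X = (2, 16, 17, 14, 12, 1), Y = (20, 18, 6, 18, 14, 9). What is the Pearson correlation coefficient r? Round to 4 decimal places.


r = sum((xi-xbar)(yi-ybar)) / sqrt(sum((xi-xbar)^2) * sum((yi-ybar)^2))
n = 6, xbar = 62/6 = 31/3 ≈ 10.333333, ybar = 85/6 ≈ 14.166667
Sxy = sum((xi-xbar)(yi-ybar)) = -58/3 ≈ -19.333333
Sxx = sum((xi-xbar)^2) = 748/3 ≈ 249.333333
Syy = sum((yi-ybar)^2) = 941/6 ≈ 156.833333
sqrt(Sxx*Syy) ≈ 197.746752
r = Sxy / sqrt(Sxx*Syy) = -19.333333 / 197.746752 ≈ -0.097768

-0.0978


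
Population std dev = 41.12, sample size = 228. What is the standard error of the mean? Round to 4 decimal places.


SE = sigma / sqrt(n)
sqrt(228) ≈ 15.099669
SE = 41.12 / 15.099669 ≈ 2.723239

2.7232


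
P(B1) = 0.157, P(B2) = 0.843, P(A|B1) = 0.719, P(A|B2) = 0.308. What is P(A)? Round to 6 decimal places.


P(A) = P(A|B1)*P(B1) + P(A|B2)*P(B2)
P(A|B1)*P(B1) = 0.719 * 0.157 = 0.112883
P(A|B2)*P(B2) = 0.308 * 0.843 = 0.259644
P(A) = 0.112883 + 0.259644 = 0.372527

0.372527


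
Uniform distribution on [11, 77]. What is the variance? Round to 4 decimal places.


Var = (b-a)^2 / 12
(b-a)^2 = (77 - 11)^2 = 4356
Var = 4356/12 = 363

363.0000


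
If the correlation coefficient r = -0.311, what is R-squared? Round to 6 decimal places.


R^2 = r^2 = (-0.311)^2 = 0.096721

0.096721


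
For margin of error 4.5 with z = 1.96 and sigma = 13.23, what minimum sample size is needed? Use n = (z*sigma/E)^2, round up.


z*sigma/E = 1.96 * 13.23 / 4.5 = 5.7624
(z*sigma/E)^2 ≈ 33.205254
round up: n = 34

34


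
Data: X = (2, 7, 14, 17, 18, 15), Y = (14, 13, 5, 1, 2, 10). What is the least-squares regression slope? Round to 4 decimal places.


b = sum((xi-xbar)(yi-ybar)) / sum((xi-xbar)^2)
n = 6, xbar = 73/6 ≈ 12.166667, ybar = 45/6 = 7.5
Sxy = sum((xi-xbar)(yi-ybar)) = -155.5
Sxx = sum((xi-xbar)^2) = 1193/6 ≈ 198.833333
b = Sxy / Sxx = -933/1193 ≈ -0.782062

-0.7821


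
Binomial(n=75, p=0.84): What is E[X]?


E[X] = n*p = 75 * 0.84 = 63

63


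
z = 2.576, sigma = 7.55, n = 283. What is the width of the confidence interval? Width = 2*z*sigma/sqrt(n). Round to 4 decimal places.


width = 2*z*sigma/sqrt(n)
2*z*sigma = 2 * 2.576 * 7.55 = 38.8976
sqrt(283) ≈ 16.822604
width = 38.8976 / 16.822604 ≈ 2.312222

2.3122


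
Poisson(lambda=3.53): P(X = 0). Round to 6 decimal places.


P = e^(-lam) * lam^k / k!
e^(-3.53) ≈ 0.02930492
lam^k = 3.53^0 = 1
k! = 0! = 1
P = 0.02930492 * 1 / 1 ≈ 0.029305

0.029305


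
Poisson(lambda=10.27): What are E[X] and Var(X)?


E[X] = Var(X) = lambda = 10.27

10.27, 10.27


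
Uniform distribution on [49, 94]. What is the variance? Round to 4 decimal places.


Var = (b-a)^2 / 12
(b-a)^2 = (94 - 49)^2 = 2025
Var = 2025/12 = 168.75

168.7500


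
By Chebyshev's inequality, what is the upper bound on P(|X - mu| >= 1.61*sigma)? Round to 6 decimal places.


P <= 1/k^2
k^2 = 1.61^2 = 2.5921
1/k^2 = 1 / 2.5921 ≈ 0.38578759

0.385788


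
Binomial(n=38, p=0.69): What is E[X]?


E[X] = n*p = 38 * 0.69 = 26.22

26.22


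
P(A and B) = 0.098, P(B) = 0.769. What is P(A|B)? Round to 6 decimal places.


P(A|B) = P(A and B) / P(B) = 0.098 / 0.769 = 98/769 ≈ 0.12743823

0.127438


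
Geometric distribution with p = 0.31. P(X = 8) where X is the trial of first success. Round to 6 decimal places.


P = (1-p)^(k-1) * p
(1-p)^(k-1) = 0.69^7 ≈ 0.07446353
P = 0.07446353 * 0.31 ≈ 0.02308370

0.023084


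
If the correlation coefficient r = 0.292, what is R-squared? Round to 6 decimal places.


R^2 = r^2 = (0.292)^2 = 0.085264

0.085264


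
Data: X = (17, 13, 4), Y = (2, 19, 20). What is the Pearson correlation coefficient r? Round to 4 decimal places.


r = sum((xi-xbar)(yi-ybar)) / sqrt(sum((xi-xbar)^2) * sum((yi-ybar)^2))
n = 3, xbar = 34/3 ≈ 11.333333, ybar = 41/3 ≈ 13.666667
Sxy = sum((xi-xbar)(yi-ybar)) = -311/3 ≈ -103.666667
Sxx = sum((xi-xbar)^2) = 266/3 ≈ 88.666667
Syy = sum((yi-ybar)^2) = 614/3 ≈ 204.666667
sqrt(Sxx*Syy) ≈ 134.711214
r = Sxy / sqrt(Sxx*Syy) = -103.666667 / 134.711214 ≈ -0.769547

-0.7695


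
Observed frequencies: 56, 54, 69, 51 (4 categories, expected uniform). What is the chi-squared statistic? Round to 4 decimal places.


chi2 = sum((O-E)^2/E), E = total/4
total = 230, E = 230/4 = 57.5
(56 - 57.5)^2 / 57.5 = 2.25 / 57.5 = 9/230 ≈ 0.039130
(54 - 57.5)^2 / 57.5 = 12.25 / 57.5 = 49/230 ≈ 0.213043
(69 - 57.5)^2 / 57.5 = 132.25 / 57.5 = 2.3
(51 - 57.5)^2 / 57.5 = 42.25 / 57.5 = 169/230 ≈ 0.734783
chi2 = 378/115 ≈ 3.286957

3.2870


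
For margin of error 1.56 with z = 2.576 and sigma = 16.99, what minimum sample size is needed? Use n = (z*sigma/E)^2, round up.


z*sigma/E = 2.576 * 16.99 / 1.56 = 273539/9750 ≈ 28.055282
(z*sigma/E)^2 ≈ 787.098851
round up: n = 788

788


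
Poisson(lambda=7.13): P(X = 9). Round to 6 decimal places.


P = e^(-lam) * lam^k / k!
e^(-7.13) ≈ 0.0008007194
lam^k = 7.13^9 ≈ 47621795.822769
k! = 9! = 362880
P = 0.0008007194 * 47621795.822769 / 362880 ≈ 0.105081

0.105081


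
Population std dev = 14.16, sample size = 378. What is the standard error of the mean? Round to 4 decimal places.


SE = sigma / sqrt(n)
sqrt(378) ≈ 19.442222
SE = 14.16 / 19.442222 ≈ 0.728312

0.7283


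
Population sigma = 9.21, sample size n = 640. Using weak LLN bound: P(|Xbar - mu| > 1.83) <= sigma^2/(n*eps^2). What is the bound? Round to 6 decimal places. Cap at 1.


bound = min(1, sigma^2/(n*eps^2))
sigma^2 = 9.21^2 = 84.8241
n*eps^2 = 640 * 1.83^2 = 640 * 3.3489 = 2143.296
sigma^2/(n*eps^2) = 84.8241 / 2143.296 ≈ 0.03957647

0.039576


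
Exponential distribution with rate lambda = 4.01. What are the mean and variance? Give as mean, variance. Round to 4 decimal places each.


mean = 1/lam, var = 1/lam^2
mean = 1 / 4.01 = 100/401 ≈ 0.249377
lam^2 = 4.01^2 = 16.0801
var = 1 / 16.0801 ≈ 0.062189

0.2494, 0.0622


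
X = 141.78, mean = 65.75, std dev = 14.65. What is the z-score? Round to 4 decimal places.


z = (X - mu) / sigma
X - mu = 141.78 - 65.75 = 76.03
z = 76.03 / 14.65 = 7603/1465 ≈ 5.189761

5.1898


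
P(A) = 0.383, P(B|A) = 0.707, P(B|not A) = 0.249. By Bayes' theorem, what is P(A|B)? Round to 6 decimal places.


P(A|B) = P(B|A)*P(A) / P(B), P(B) = P(B|A)*P(A) + P(B|not A)*P(not A)
P(B|A)*P(A) = 0.707 * 0.383 = 0.270781
P(B|not A)*P(not A) = 0.249 * 0.617 = 0.153633
P(B) = 0.270781 + 0.153633 = 0.424414
P(A|B) = 0.270781 / 0.424414 ≈ 0.63801147

0.638011


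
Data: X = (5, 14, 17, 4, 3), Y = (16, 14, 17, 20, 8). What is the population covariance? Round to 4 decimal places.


Cov = (1/n)*sum((xi-xbar)(yi-ybar))
n = 5, xbar = 43/5 = 8.6, ybar = 75/5 = 15
sum((xi-xbar)(yi-ybar)) = 24
Cov = 24 / 5 = 4.8

4.8000


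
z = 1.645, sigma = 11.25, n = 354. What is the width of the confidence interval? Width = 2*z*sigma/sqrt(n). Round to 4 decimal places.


width = 2*z*sigma/sqrt(n)
2*z*sigma = 2 * 1.645 * 11.25 = 37.0125
sqrt(354) ≈ 18.814888
width = 37.0125 / 18.814888 ≈ 1.967192

1.9672


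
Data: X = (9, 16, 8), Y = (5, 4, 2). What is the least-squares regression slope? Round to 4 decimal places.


b = sum((xi-xbar)(yi-ybar)) / sum((xi-xbar)^2)
n = 3, xbar = 33/3 = 11, ybar = 11/3 ≈ 3.666667
Sxy = sum((xi-xbar)(yi-ybar)) = 4
Sxx = sum((xi-xbar)^2) = 38
b = Sxy / Sxx = 2/19 ≈ 0.105263

0.1053


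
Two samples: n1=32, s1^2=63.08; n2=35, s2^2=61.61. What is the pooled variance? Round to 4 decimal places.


sp^2 = ((n1-1)*s1^2 + (n2-1)*s2^2)/(n1+n2-2)
(n1-1)*s1^2 = 31 * 63.08 = 1955.48
(n2-1)*s2^2 = 34 * 61.61 = 2094.74
numerator = 1955.48 + 2094.74 = 4050.22
n1+n2-2 = 65
sp^2 = 4050.22 / 65 = 202511/3250 ≈ 62.311077

62.3111


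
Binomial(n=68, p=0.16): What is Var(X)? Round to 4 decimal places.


Var = n*p*(1-p) = 68 * 0.16 * 0.84 = 9.1392

9.1392


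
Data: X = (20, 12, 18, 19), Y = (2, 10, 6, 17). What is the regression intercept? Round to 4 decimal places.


a = ybar - b*xbar, where b = sum((xi-xbar)(yi-ybar)) / sum((xi-xbar)^2)
n = 4, xbar = 69/4 = 17.25, ybar = 35/4 = 8.75
Sxy = sum((xi-xbar)(yi-ybar)) = -12.75
Sxx = sum((xi-xbar)^2) = 38.75
b = Sxy / Sxx = -51/155 ≈ -0.329032
a = 8.75 - (-0.329032) * 17.25 = 2236/155 ≈ 14.425806

14.4258


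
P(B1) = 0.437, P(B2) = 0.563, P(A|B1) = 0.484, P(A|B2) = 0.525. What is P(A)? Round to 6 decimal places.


P(A) = P(A|B1)*P(B1) + P(A|B2)*P(B2)
P(A|B1)*P(B1) = 0.484 * 0.437 = 0.211508
P(A|B2)*P(B2) = 0.525 * 0.563 = 0.295575
P(A) = 0.211508 + 0.295575 = 0.507083

0.507083


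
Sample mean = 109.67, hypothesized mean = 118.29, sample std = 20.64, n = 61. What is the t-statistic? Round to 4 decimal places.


t = (xbar - mu0) / (s/sqrt(n))
xbar - mu0 = 109.67 - 118.29 = -8.62
sqrt(61) ≈ 7.81024968
s/sqrt(n) = 20.64 / 7.81024968 ≈ 2.64268120
t = -8.62 / 2.64268120 ≈ -3.261839

-3.2618


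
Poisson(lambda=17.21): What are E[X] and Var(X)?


E[X] = Var(X) = lambda = 17.21

17.21, 17.21


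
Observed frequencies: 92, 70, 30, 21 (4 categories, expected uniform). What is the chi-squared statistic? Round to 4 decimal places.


chi2 = sum((O-E)^2/E), E = total/4
total = 213, E = 213/4 = 53.25
(92 - 53.25)^2 / 53.25 = 1501.5625 / 53.25 = 24025/852 ≈ 28.198357
(70 - 53.25)^2 / 53.25 = 280.5625 / 53.25 = 4489/852 ≈ 5.268779
(30 - 53.25)^2 / 53.25 = 540.5625 / 53.25 = 2883/284 ≈ 10.151408
(21 - 53.25)^2 / 53.25 = 1040.0625 / 53.25 = 5547/284 ≈ 19.531690
chi2 = 13451/213 ≈ 63.150235

63.1502


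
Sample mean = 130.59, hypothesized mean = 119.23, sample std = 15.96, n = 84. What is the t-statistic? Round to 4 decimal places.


t = (xbar - mu0) / (s/sqrt(n))
xbar - mu0 = 130.59 - 119.23 = 11.36
sqrt(84) ≈ 9.16515139
s/sqrt(n) = 15.96 / 9.16515139 ≈ 1.74137876
t = 11.36 / 1.74137876 ≈ 6.523566

6.5236


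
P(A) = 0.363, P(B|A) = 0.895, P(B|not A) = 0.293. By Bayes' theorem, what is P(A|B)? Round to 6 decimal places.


P(A|B) = P(B|A)*P(A) / P(B), P(B) = P(B|A)*P(A) + P(B|not A)*P(not A)
P(B|A)*P(A) = 0.895 * 0.363 = 0.324885
P(B|not A)*P(not A) = 0.293 * 0.637 = 0.186641
P(B) = 0.324885 + 0.186641 = 0.511526
P(A|B) = 0.324885 / 0.511526 ≈ 0.63512901

0.635129


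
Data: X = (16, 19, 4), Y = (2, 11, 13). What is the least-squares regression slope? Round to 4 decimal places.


b = sum((xi-xbar)(yi-ybar)) / sum((xi-xbar)^2)
n = 3, xbar = 39/3 = 13, ybar = 26/3 ≈ 8.666667
Sxy = sum((xi-xbar)(yi-ybar)) = -45
Sxx = sum((xi-xbar)^2) = 126
b = Sxy / Sxx = -5/14 ≈ -0.357143

-0.3571


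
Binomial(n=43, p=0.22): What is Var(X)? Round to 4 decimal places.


Var = n*p*(1-p) = 43 * 0.22 * 0.78 = 7.3788

7.3788


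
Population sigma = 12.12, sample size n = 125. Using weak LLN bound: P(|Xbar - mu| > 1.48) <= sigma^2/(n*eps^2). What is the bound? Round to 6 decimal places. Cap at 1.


bound = min(1, sigma^2/(n*eps^2))
sigma^2 = 12.12^2 = 146.8944
n*eps^2 = 125 * 1.48^2 = 125 * 2.1904 = 273.8
sigma^2/(n*eps^2) = 146.8944 / 273.8 ≈ 0.53650256

0.536503


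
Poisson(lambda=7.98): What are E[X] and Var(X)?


E[X] = Var(X) = lambda = 7.98

7.98, 7.98


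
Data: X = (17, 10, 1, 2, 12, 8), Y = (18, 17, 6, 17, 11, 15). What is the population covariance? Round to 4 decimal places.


Cov = (1/n)*sum((xi-xbar)(yi-ybar))
n = 6, xbar = 50/6 = 25/3 ≈ 8.333333, ybar = 84/6 = 14
sum((xi-xbar)(yi-ybar)) = 68
Cov = 68 / 6 = 34/3 ≈ 11.333333

11.3333


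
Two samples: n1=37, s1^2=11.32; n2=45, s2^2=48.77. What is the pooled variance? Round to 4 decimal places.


sp^2 = ((n1-1)*s1^2 + (n2-1)*s2^2)/(n1+n2-2)
(n1-1)*s1^2 = 36 * 11.32 = 407.52
(n2-1)*s2^2 = 44 * 48.77 = 2145.88
numerator = 407.52 + 2145.88 = 2553.4
n1+n2-2 = 80
sp^2 = 2553.4 / 80 = 31.9175

31.9175


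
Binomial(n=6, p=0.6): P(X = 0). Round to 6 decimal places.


P = C(n,k) * p^k * (1-p)^(n-k)
C(6,0) = 1
p^k = 0.6^0 = 1
(1-p)^(n-k) = 0.4^6 = 0.004096
P = 1 * 1 * 0.004096 = 0.004096

0.004096


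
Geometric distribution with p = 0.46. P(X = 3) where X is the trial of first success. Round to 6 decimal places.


P = (1-p)^(k-1) * p
(1-p)^(k-1) = 0.54^2 = 0.2916
P = 0.2916 * 0.46 = 0.134136

0.134136


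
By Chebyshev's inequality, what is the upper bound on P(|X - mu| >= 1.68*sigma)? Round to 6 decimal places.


P <= 1/k^2
k^2 = 1.68^2 = 2.8224
1/k^2 = 1 / 2.8224 = 625/1764 ≈ 0.35430839

0.354308


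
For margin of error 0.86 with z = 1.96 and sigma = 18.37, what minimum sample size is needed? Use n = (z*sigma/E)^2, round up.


z*sigma/E = 1.96 * 18.37 / 0.86 = 90013/2150 ≈ 41.866512
(z*sigma/E)^2 ≈ 1752.804796
round up: n = 1753

1753


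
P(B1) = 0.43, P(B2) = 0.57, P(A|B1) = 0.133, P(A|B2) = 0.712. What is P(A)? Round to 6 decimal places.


P(A) = P(A|B1)*P(B1) + P(A|B2)*P(B2)
P(A|B1)*P(B1) = 0.133 * 0.43 = 0.05719
P(A|B2)*P(B2) = 0.712 * 0.57 = 0.40584
P(A) = 0.05719 + 0.40584 = 0.46303

0.463030


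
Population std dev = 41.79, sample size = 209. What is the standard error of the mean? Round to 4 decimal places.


SE = sigma / sqrt(n)
sqrt(209) ≈ 14.456832
SE = 41.79 / 14.456832 ≈ 2.890675

2.8907
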